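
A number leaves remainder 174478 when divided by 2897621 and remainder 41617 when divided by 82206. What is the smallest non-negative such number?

Write x = 174478 + 2897621·k. Then 2897621·k ≡ 41617 − 174478 ≡ 31551 (mod 82206).
Need 2897621⁻¹ mod 82206. Extended Euclid on (82206, 20411):
82206 = 4*20411 + 562
20411 = 36*562 + 179
562 = 3*179 + 25
179 = 7*25 + 4
25 = 6*4 + 1
4 = 4*1 + 0
Back-substitute:
1 = 25 − 6·4
1 = −6·179 + 43·25
1 = 43·562 − 135·179
1 = −135·20411 + 4903·562
1 = 4903·82206 − 19747·20411
2897621⁻¹ ≡ 62459 (mod 82206), so k ≡ 62459·31551 ≡ 1677 (mod 82206).
x = 174478 + 2897621·1677 = 4859484895.

4859484895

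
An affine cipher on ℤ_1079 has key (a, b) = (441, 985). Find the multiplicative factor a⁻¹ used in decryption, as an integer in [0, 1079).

Extended Euclidean algorithm:
1079 = 2*441 + 197
441 = 2*197 + 47
197 = 4*47 + 9
47 = 5*9 + 2
9 = 4*2 + 1
2 = 2*1 + 0
Since gcd(441, 1079) = 1, back-substitute to write 1 as a combination:
1 = 9 − 4·2
1 = −4·47 + 21·9
1 = 21·197 − 88·47
1 = −88·441 + 197·197
1 = 197·1079 − 482·441
So 441·(-482) ≡ 1 (mod 1079), and -482 ≡ 597 (mod 1079).

597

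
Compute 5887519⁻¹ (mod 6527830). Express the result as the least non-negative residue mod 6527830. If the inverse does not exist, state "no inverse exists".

4966479

Apply the Euclidean algorithm to 6527830 and 5887519:
6527830 = 1·5887519 + 640311
5887519 = 9·640311 + 124720
640311 = 5·124720 + 16711
124720 = 7·16711 + 7743
16711 = 2·7743 + 1225
7743 = 6·1225 + 393
1225 = 3·393 + 46
393 = 8·46 + 25
46 = 1·25 + 21
25 = 1·21 + 4
21 = 5·4 + 1
4 = 4·1 + 0
The gcd is 1. Working backward:
1 = 21 − 5·4
1 = −5·25 + 6·21
1 = 6·46 − 11·25
1 = −11·393 + 94·46
1 = 94·1225 − 293·393
1 = −293·7743 + 1852·1225
1 = 1852·16711 − 3997·7743
1 = −3997·124720 + 29831·16711
1 = 29831·640311 − 153152·124720
1 = −153152·5887519 + 1408199·640311
1 = 1408199·6527830 − 1561351·5887519
Thus 5887519·(-1561351) ≡ 1 (mod 6527830); reducing, -1561351 mod 6527830 = 4966479.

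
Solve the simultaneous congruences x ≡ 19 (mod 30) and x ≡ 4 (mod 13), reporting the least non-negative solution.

Write x = 19 + 30·k. Then 30·k ≡ 4 − 19 ≡ 11 (mod 13).
Need 30⁻¹ mod 13. Extended Euclid on (13, 4):
13 = 3×4 + 1
4 = 4×1 + 0
Back-substitute:
1 = 13 − 3·4
30⁻¹ ≡ 10 (mod 13), so k ≡ 10·11 ≡ 6 (mod 13).
x = 19 + 30·6 = 199.

199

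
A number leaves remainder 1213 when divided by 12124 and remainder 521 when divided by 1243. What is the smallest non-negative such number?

1407597

Write x = 1213 + 12124·k. Then 12124·k ≡ 521 − 1213 ≡ 551 (mod 1243).
Need 12124⁻¹ mod 1243. Extended Euclid on (1243, 937):
1243 = 1×937 + 306
937 = 3×306 + 19
306 = 16×19 + 2
19 = 9×2 + 1
2 = 2×1 + 0
Back-substitute:
1 = 19 − 9·2
1 = −9·306 + 145·19
1 = 145·937 − 444·306
1 = −444·1243 + 589·937
12124⁻¹ ≡ 589 (mod 1243), so k ≡ 589·551 ≡ 116 (mod 1243).
x = 1213 + 12124·116 = 1407597.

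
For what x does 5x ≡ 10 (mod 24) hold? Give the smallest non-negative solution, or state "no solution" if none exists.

First find gcd(5, 24):
24 = 4·5 + 4
5 = 1·4 + 1
4 = 4·1 + 0
gcd = 1, so a unique solution mod 24 exists.
Back-substitute for the Bézout coefficients:
1 = 5 − 4
1 = −24 + 5·5
So 5·(5) ≡ 1 (mod 24), giving 5⁻¹ ≡ 5.
x ≡ 5⁻¹·10 ≡ 5·10 ≡ 2 (mod 24).

2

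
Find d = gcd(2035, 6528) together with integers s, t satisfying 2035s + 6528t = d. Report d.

1

Repeated division:
6528 = 3×2035 + 423
2035 = 4×423 + 343
423 = 1×343 + 80
343 = 4×80 + 23
80 = 3×23 + 11
23 = 2×11 + 1
11 = 11×1 + 0
gcd(2035, 6528) = 1.
Working backward:
1 = 23 − 2·11
1 = −2·80 + 7·23
1 = 7·343 − 30·80
1 = −30·423 + 37·343
1 = 37·2035 − 178·423
1 = −178·6528 + 571·2035
So 1 = (-178)·6528 + (571)·2035.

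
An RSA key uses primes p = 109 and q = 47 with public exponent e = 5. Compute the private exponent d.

2981

φ(n) = (p−1)(q−1) = 108·46 = 4968.
Need d with 5·d ≡ 1 (mod 4968). Apply the extended Euclidean algorithm:
4968 = 993*5 + 3
5 = 1*3 + 2
3 = 1*2 + 1
2 = 2*1 + 0
Back-substitute:
1 = 3 − 2
1 = −5 + 2·3
1 = 2·4968 − 1987·5
So 5·(-1987) ≡ 1 (mod 4968), hence d ≡ -1987 ≡ 2981 (mod 4968).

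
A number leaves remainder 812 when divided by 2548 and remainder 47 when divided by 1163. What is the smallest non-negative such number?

352436

Write x = 812 + 2548·k. Then 2548·k ≡ 47 − 812 ≡ 398 (mod 1163).
Need 2548⁻¹ mod 1163. Extended Euclid on (1163, 222):
1163 = 5*222 + 53
222 = 4*53 + 10
53 = 5*10 + 3
10 = 3*3 + 1
3 = 3*1 + 0
Back-substitute:
1 = 10 − 3·3
1 = −3·53 + 16·10
1 = 16·222 − 67·53
1 = −67·1163 + 351·222
2548⁻¹ ≡ 351 (mod 1163), so k ≡ 351·398 ≡ 138 (mod 1163).
x = 812 + 2548·138 = 352436.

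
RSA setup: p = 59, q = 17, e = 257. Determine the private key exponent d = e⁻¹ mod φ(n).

65

φ(n) = (p−1)(q−1) = 58·16 = 928.
Need d with 257·d ≡ 1 (mod 928). Apply the extended Euclidean algorithm:
928 = 3×257 + 157
257 = 1×157 + 100
157 = 1×100 + 57
100 = 1×57 + 43
57 = 1×43 + 14
43 = 3×14 + 1
14 = 14×1 + 0
Back-substitute:
1 = 43 − 3·14
1 = −3·57 + 4·43
1 = 4·100 − 7·57
1 = −7·157 + 11·100
1 = 11·257 − 18·157
1 = −18·928 + 65·257
So 257·65 ≡ 1 (mod 928), hence d = 65.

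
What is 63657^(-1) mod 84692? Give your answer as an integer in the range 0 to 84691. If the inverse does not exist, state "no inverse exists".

64593

Apply the Euclidean algorithm to 84692 and 63657:
84692 = 1*63657 + 21035
63657 = 3*21035 + 552
21035 = 38*552 + 59
552 = 9*59 + 21
59 = 2*21 + 17
21 = 1*17 + 4
17 = 4*4 + 1
4 = 4*1 + 0
The gcd is 1. Working backward:
1 = 17 − 4·4
1 = −4·21 + 5·17
1 = 5·59 − 14·21
1 = −14·552 + 131·59
1 = 131·21035 − 4992·552
1 = −4992·63657 + 15107·21035
1 = 15107·84692 − 20099·63657
Thus 63657·(-20099) ≡ 1 (mod 84692); reducing, -20099 mod 84692 = 64593.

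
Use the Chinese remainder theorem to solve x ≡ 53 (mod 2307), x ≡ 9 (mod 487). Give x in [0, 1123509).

Write x = 53 + 2307·k. Then 2307·k ≡ 9 − 53 ≡ 443 (mod 487).
Need 2307⁻¹ mod 487. Extended Euclid on (487, 359):
487 = 1×359 + 128
359 = 2×128 + 103
128 = 1×103 + 25
103 = 4×25 + 3
25 = 8×3 + 1
3 = 3×1 + 0
Back-substitute:
1 = 25 − 8·3
1 = −8·103 + 33·25
1 = 33·128 − 41·103
1 = −41·359 + 115·128
1 = 115·487 − 156·359
2307⁻¹ ≡ 331 (mod 487), so k ≡ 331·443 ≡ 46 (mod 487).
x = 53 + 2307·46 = 106175.

106175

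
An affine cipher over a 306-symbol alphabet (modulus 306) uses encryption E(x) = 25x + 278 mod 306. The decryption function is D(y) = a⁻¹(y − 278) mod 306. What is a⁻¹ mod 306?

Extended Euclidean algorithm:
306 = 12×25 + 6
25 = 4×6 + 1
6 = 6×1 + 0
The gcd is 1. Working backward:
1 = 25 − 4·6
1 = −4·306 + 49·25
So 25·49 ≡ 1 (mod 306).

49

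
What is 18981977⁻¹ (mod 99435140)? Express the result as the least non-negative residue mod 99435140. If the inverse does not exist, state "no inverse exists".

Euclidean algorithm on 99435140, 18981977:
99435140 = 5×18981977 + 4525255
18981977 = 4×4525255 + 880957
4525255 = 5×880957 + 120470
880957 = 7×120470 + 37667
120470 = 3×37667 + 7469
37667 = 5×7469 + 322
7469 = 23×322 + 63
322 = 5×63 + 7
63 = 9×7 + 0
Since gcd = 7 > 1, 18981977 is not a unit mod 99435140.

no inverse exists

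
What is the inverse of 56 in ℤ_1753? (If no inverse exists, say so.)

Extended Euclidean algorithm:
1753 = 31*56 + 17
56 = 3*17 + 5
17 = 3*5 + 2
5 = 2*2 + 1
2 = 2*1 + 0
Since gcd(56, 1753) = 1, back-substitute to write 1 as a combination:
1 = 5 − 2·2
1 = −2·17 + 7·5
1 = 7·56 − 23·17
1 = −23·1753 + 720·56
So 56·720 ≡ 1 (mod 1753).

720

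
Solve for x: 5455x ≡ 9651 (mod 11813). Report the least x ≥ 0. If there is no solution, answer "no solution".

First find gcd(5455, 11813):
11813 = 2×5455 + 903
5455 = 6×903 + 37
903 = 24×37 + 15
37 = 2×15 + 7
15 = 2×7 + 1
7 = 7×1 + 0
gcd = 1, so a unique solution mod 11813 exists.
Back-substitute for the Bézout coefficients:
1 = 15 − 2·7
1 = −2·37 + 5·15
1 = 5·903 − 122·37
1 = −122·5455 + 737·903
1 = 737·11813 − 1596·5455
So 5455·(-1596) ≡ 1 (mod 11813), giving 5455⁻¹ ≡ 10217.
x ≡ 5455⁻¹·9651 ≡ 10217·9651 ≡ 1156 (mod 11813).

1156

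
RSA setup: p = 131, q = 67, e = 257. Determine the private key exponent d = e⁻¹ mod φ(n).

4073

φ(n) = (p−1)(q−1) = 130·66 = 8580.
Need d with 257·d ≡ 1 (mod 8580). Apply the extended Euclidean algorithm:
8580 = 33*257 + 99
257 = 2*99 + 59
99 = 1*59 + 40
59 = 1*40 + 19
40 = 2*19 + 2
19 = 9*2 + 1
2 = 2*1 + 0
Back-substitute:
1 = 19 − 9·2
1 = −9·40 + 19·19
1 = 19·59 − 28·40
1 = −28·99 + 47·59
1 = 47·257 − 122·99
1 = −122·8580 + 4073·257
So 257·4073 ≡ 1 (mod 8580), hence d = 4073.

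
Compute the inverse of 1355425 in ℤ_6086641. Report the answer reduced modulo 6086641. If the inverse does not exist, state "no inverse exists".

4666671

Run Euclid on (6086641, 1355425):
6086641 = 4*1355425 + 664941
1355425 = 2*664941 + 25543
664941 = 26*25543 + 823
25543 = 31*823 + 30
823 = 27*30 + 13
30 = 2*13 + 4
13 = 3*4 + 1
4 = 4*1 + 0
gcd = 1, so the inverse exists. Back-substitute:
1 = 13 − 3·4
1 = −3·30 + 7·13
1 = 7·823 − 192·30
1 = −192·25543 + 5959·823
1 = 5959·664941 − 155126·25543
1 = −155126·1355425 + 316211·664941
1 = 316211·6086641 − 1419970·1355425
Thus 1355425·(-1419970) ≡ 1 (mod 6086641); reducing, -1419970 mod 6086641 = 4666671.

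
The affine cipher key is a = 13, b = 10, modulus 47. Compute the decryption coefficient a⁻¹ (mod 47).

Apply the Euclidean algorithm to 47 and 13:
47 = 3×13 + 8
13 = 1×8 + 5
8 = 1×5 + 3
5 = 1×3 + 2
3 = 1×2 + 1
2 = 2×1 + 0
gcd = 1, so the inverse exists. Back-substitute:
1 = 3 − 2
1 = −5 + 2·3
1 = 2·8 − 3·5
1 = −3·13 + 5·8
1 = 5·47 − 18·13
So 13·(-18) ≡ 1 (mod 47), and -18 ≡ 29 (mod 47).

29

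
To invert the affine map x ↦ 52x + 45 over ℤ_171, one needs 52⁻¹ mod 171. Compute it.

148

gcd(171, 52) by repeated division:
171 = 3*52 + 15
52 = 3*15 + 7
15 = 2*7 + 1
7 = 7*1 + 0
Since gcd(52, 171) = 1, back-substitute to write 1 as a combination:
1 = 15 − 2·7
1 = −2·52 + 7·15
1 = 7·171 − 23·52
So 52·(-23) ≡ 1 (mod 171), and -23 ≡ 148 (mod 171).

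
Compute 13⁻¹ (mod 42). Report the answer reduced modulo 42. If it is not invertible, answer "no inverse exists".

13

Extended Euclidean algorithm:
42 = 3·13 + 3
13 = 4·3 + 1
3 = 3·1 + 0
The gcd is 1. Working backward:
1 = 13 − 4·3
1 = −4·42 + 13·13
So 13·13 ≡ 1 (mod 42).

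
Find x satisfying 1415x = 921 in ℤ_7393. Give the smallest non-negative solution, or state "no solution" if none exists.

First find gcd(1415, 7393):
7393 = 5·1415 + 318
1415 = 4·318 + 143
318 = 2·143 + 32
143 = 4·32 + 15
32 = 2·15 + 2
15 = 7·2 + 1
2 = 2·1 + 0
gcd = 1, so a unique solution mod 7393 exists.
Back-substitute for the Bézout coefficients:
1 = 15 − 7·2
1 = −7·32 + 15·15
1 = 15·143 − 67·32
1 = −67·318 + 149·143
1 = 149·1415 − 663·318
1 = −663·7393 + 3464·1415
So 1415·(3464) ≡ 1 (mod 7393), giving 1415⁻¹ ≡ 3464.
x ≡ 1415⁻¹·921 ≡ 3464·921 ≡ 3961 (mod 7393).

3961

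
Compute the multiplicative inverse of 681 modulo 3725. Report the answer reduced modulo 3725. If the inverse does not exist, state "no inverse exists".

3271

Apply the Euclidean algorithm to 3725 and 681:
3725 = 5·681 + 320
681 = 2·320 + 41
320 = 7·41 + 33
41 = 1·33 + 8
33 = 4·8 + 1
8 = 8·1 + 0
gcd = 1, so the inverse exists. Back-substitute:
1 = 33 − 4·8
1 = −4·41 + 5·33
1 = 5·320 − 39·41
1 = −39·681 + 83·320
1 = 83·3725 − 454·681
Hence 681⁻¹ ≡ -454 ≡ 3271 (mod 3725).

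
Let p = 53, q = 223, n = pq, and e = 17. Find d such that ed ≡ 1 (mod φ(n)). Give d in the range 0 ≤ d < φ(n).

φ(n) = (p−1)(q−1) = 52·222 = 11544.
Need d with 17·d ≡ 1 (mod 11544). Apply the extended Euclidean algorithm:
11544 = 679·17 + 1
17 = 17·1 + 0
Back-substitute:
1 = 11544 − 679·17
So 17·(-679) ≡ 1 (mod 11544), hence d ≡ -679 ≡ 10865 (mod 11544).

10865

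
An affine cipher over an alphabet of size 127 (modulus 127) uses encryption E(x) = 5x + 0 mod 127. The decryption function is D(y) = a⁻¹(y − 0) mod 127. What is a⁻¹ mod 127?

Run Euclid on (127, 5):
127 = 25*5 + 2
5 = 2*2 + 1
2 = 2*1 + 0
Since gcd(5, 127) = 1, back-substitute to write 1 as a combination:
1 = 5 − 2·2
1 = −2·127 + 51·5
So 5·51 ≡ 1 (mod 127).

51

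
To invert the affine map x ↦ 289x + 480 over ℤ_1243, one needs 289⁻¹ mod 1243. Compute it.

400

gcd(1243, 289) by repeated division:
1243 = 4*289 + 87
289 = 3*87 + 28
87 = 3*28 + 3
28 = 9*3 + 1
3 = 3*1 + 0
The gcd is 1. Working backward:
1 = 28 − 9·3
1 = −9·87 + 28·28
1 = 28·289 − 93·87
1 = −93·1243 + 400·289
So 289·400 ≡ 1 (mod 1243).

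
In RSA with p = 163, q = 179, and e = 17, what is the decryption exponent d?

6785

φ(n) = (p−1)(q−1) = 162·178 = 28836.
Need d with 17·d ≡ 1 (mod 28836). Apply the extended Euclidean algorithm:
28836 = 1696·17 + 4
17 = 4·4 + 1
4 = 4·1 + 0
Back-substitute:
1 = 17 − 4·4
1 = −4·28836 + 6785·17
So 17·6785 ≡ 1 (mod 28836), hence d = 6785.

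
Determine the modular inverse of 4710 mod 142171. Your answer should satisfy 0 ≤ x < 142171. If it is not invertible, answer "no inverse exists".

107730

Apply the Euclidean algorithm to 142171 and 4710:
142171 = 30·4710 + 871
4710 = 5·871 + 355
871 = 2·355 + 161
355 = 2·161 + 33
161 = 4·33 + 29
33 = 1·29 + 4
29 = 7·4 + 1
4 = 4·1 + 0
gcd = 1, so the inverse exists. Back-substitute:
1 = 29 − 7·4
1 = −7·33 + 8·29
1 = 8·161 − 39·33
1 = −39·355 + 86·161
1 = 86·871 − 211·355
1 = −211·4710 + 1141·871
1 = 1141·142171 − 34441·4710
So 4710·(-34441) ≡ 1 (mod 142171), and -34441 ≡ 107730 (mod 142171).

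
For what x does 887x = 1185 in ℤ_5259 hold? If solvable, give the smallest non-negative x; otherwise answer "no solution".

1365

First find gcd(887, 5259):
5259 = 5*887 + 824
887 = 1*824 + 63
824 = 13*63 + 5
63 = 12*5 + 3
5 = 1*3 + 2
3 = 1*2 + 1
2 = 2*1 + 0
gcd = 1, so a unique solution mod 5259 exists.
Back-substitute for the Bézout coefficients:
1 = 3 − 2
1 = −5 + 2·3
1 = 2·63 − 25·5
1 = −25·824 + 327·63
1 = 327·887 − 352·824
1 = −352·5259 + 2087·887
So 887·(2087) ≡ 1 (mod 5259), giving 887⁻¹ ≡ 2087.
x ≡ 887⁻¹·1185 ≡ 2087·1185 ≡ 1365 (mod 5259).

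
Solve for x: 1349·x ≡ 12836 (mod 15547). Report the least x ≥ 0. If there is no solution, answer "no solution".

First find gcd(1349, 15547):
15547 = 11*1349 + 708
1349 = 1*708 + 641
708 = 1*641 + 67
641 = 9*67 + 38
67 = 1*38 + 29
38 = 1*29 + 9
29 = 3*9 + 2
9 = 4*2 + 1
2 = 2*1 + 0
gcd = 1, so a unique solution mod 15547 exists.
Back-substitute for the Bézout coefficients:
1 = 9 − 4·2
1 = −4·29 + 13·9
1 = 13·38 − 17·29
1 = −17·67 + 30·38
1 = 30·641 − 287·67
1 = −287·708 + 317·641
1 = 317·1349 − 604·708
1 = −604·15547 + 6961·1349
So 1349·(6961) ≡ 1 (mod 15547), giving 1349⁻¹ ≡ 6961.
x ≡ 1349⁻¹·12836 ≡ 6961·12836 ≡ 2787 (mod 15547).

2787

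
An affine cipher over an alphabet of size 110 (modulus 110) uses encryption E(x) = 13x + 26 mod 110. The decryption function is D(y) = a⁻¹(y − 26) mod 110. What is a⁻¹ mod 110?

17

Apply the Euclidean algorithm to 110 and 13:
110 = 8×13 + 6
13 = 2×6 + 1
6 = 6×1 + 0
gcd = 1, so the inverse exists. Back-substitute:
1 = 13 − 2·6
1 = −2·110 + 17·13
So 13·17 ≡ 1 (mod 110).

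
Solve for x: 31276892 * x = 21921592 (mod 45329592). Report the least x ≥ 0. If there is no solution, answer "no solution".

First find gcd(31276892, 45329592):
45329592 = 1·31276892 + 14052700
31276892 = 2·14052700 + 3171492
14052700 = 4·3171492 + 1366732
3171492 = 2·1366732 + 438028
1366732 = 3·438028 + 52648
438028 = 8·52648 + 16844
52648 = 3·16844 + 2116
16844 = 7·2116 + 2032
2116 = 1·2032 + 84
2032 = 24·84 + 16
84 = 5·16 + 4
16 = 4·4 + 0
gcd = 4 and 4 | 21921592, so solutions exist. Divide through by 4: 7819223x ≡ 5480398 (mod 11332398).
Now find 7819223⁻¹ mod 11332398:
11332398 = 1*7819223 + 3513175
7819223 = 2*3513175 + 792873
3513175 = 4*792873 + 341683
792873 = 2*341683 + 109507
341683 = 3*109507 + 13162
109507 = 8*13162 + 4211
13162 = 3*4211 + 529
4211 = 7*529 + 508
529 = 1*508 + 21
508 = 24*21 + 4
21 = 5*4 + 1
4 = 4*1 + 0
Back-substitute:
1 = 21 − 5·4
1 = −5·508 + 121·21
1 = 121·529 − 126·508
1 = −126·4211 + 1003·529
1 = 1003·13162 − 3135·4211
1 = −3135·109507 + 26083·13162
1 = 26083·341683 − 81384·109507
1 = −81384·792873 + 188851·341683
1 = 188851·3513175 − 836788·792873
1 = −836788·7819223 + 1862427·3513175
1 = 1862427·11332398 − 2699215·7819223
So 7819223·(-2699215) ≡ 1 (mod 11332398), i.e. 7819223⁻¹ ≡ 8633183.
Then x ≡ 8633183·5480398 ≡ 7238924 (mod 11332398); the smallest non-negative solution is x = 7238924.

7238924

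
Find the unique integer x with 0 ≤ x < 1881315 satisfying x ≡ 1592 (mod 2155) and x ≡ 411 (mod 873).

Write x = 1592 + 2155·k. Then 2155·k ≡ 411 − 1592 ≡ 565 (mod 873).
Need 2155⁻¹ mod 873. Extended Euclid on (873, 409):
873 = 2·409 + 55
409 = 7·55 + 24
55 = 2·24 + 7
24 = 3·7 + 3
7 = 2·3 + 1
3 = 3·1 + 0
Back-substitute:
1 = 7 − 2·3
1 = −2·24 + 7·7
1 = 7·55 − 16·24
1 = −16·409 + 119·55
1 = 119·873 − 254·409
2155⁻¹ ≡ 619 (mod 873), so k ≡ 619·565 ≡ 535 (mod 873).
x = 1592 + 2155·535 = 1154517.

1154517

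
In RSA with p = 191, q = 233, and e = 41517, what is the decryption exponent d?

φ(n) = (p−1)(q−1) = 190·232 = 44080.
Need d with 41517·d ≡ 1 (mod 44080). Apply the extended Euclidean algorithm:
44080 = 1×41517 + 2563
41517 = 16×2563 + 509
2563 = 5×509 + 18
509 = 28×18 + 5
18 = 3×5 + 3
5 = 1×3 + 2
3 = 1×2 + 1
2 = 2×1 + 0
Back-substitute:
1 = 3 − 2
1 = −5 + 2·3
1 = 2·18 − 7·5
1 = −7·509 + 198·18
1 = 198·2563 − 997·509
1 = −997·41517 + 16150·2563
1 = 16150·44080 − 17147·41517
So 41517·(-17147) ≡ 1 (mod 44080), hence d ≡ -17147 ≡ 26933 (mod 44080).

26933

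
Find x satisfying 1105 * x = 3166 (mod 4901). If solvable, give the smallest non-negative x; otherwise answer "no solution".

no solution

gcd(1105, 4901):
4901 = 4*1105 + 481
1105 = 2*481 + 143
481 = 3*143 + 52
143 = 2*52 + 39
52 = 1*39 + 13
39 = 3*13 + 0
gcd = 13, but 13 ∤ 3166, so the congruence has no solution.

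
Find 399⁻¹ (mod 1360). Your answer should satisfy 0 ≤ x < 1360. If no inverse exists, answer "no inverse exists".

559

Extended Euclidean algorithm:
1360 = 3×399 + 163
399 = 2×163 + 73
163 = 2×73 + 17
73 = 4×17 + 5
17 = 3×5 + 2
5 = 2×2 + 1
2 = 2×1 + 0
Since gcd(399, 1360) = 1, back-substitute to write 1 as a combination:
1 = 5 − 2·2
1 = −2·17 + 7·5
1 = 7·73 − 30·17
1 = −30·163 + 67·73
1 = 67·399 − 164·163
1 = −164·1360 + 559·399
So 399·559 ≡ 1 (mod 1360).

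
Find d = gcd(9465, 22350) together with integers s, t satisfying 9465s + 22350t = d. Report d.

15

Apply Euclid's algorithm to 22350 and 9465:
22350 = 2*9465 + 3420
9465 = 2*3420 + 2625
3420 = 1*2625 + 795
2625 = 3*795 + 240
795 = 3*240 + 75
240 = 3*75 + 15
75 = 5*15 + 0
gcd(9465, 22350) = 15.
Express as a combination:
15 = 240 − 3·75
15 = −3·795 + 10·240
15 = 10·2625 − 33·795
15 = −33·3420 + 43·2625
15 = 43·9465 − 119·3420
15 = −119·22350 + 281·9465
So 15 = (-119)·22350 + (281)·9465.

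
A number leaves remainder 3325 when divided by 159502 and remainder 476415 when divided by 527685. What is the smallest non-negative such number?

Write x = 3325 + 159502·k. Then 159502·k ≡ 476415 − 3325 ≡ 473090 (mod 527685).
Need 159502⁻¹ mod 527685. Extended Euclid on (527685, 159502):
527685 = 3·159502 + 49179
159502 = 3·49179 + 11965
49179 = 4·11965 + 1319
11965 = 9·1319 + 94
1319 = 14·94 + 3
94 = 31·3 + 1
3 = 3·1 + 0
Back-substitute:
1 = 94 − 31·3
1 = −31·1319 + 435·94
1 = 435·11965 − 3946·1319
1 = −3946·49179 + 16219·11965
1 = 16219·159502 − 52603·49179
1 = −52603·527685 + 174028·159502
159502⁻¹ ≡ 174028 (mod 527685), so k ≡ 174028·473090 ≡ 437450 (mod 527685).
x = 3325 + 159502·437450 = 69774153225.

69774153225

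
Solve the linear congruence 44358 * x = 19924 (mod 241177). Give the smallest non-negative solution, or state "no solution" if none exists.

214438

First find gcd(44358, 241177):
241177 = 5*44358 + 19387
44358 = 2*19387 + 5584
19387 = 3*5584 + 2635
5584 = 2*2635 + 314
2635 = 8*314 + 123
314 = 2*123 + 68
123 = 1*68 + 55
68 = 1*55 + 13
55 = 4*13 + 3
13 = 4*3 + 1
3 = 3*1 + 0
gcd = 1, so a unique solution mod 241177 exists.
Back-substitute for the Bézout coefficients:
1 = 13 − 4·3
1 = −4·55 + 17·13
1 = 17·68 − 21·55
1 = −21·123 + 38·68
1 = 38·314 − 97·123
1 = −97·2635 + 814·314
1 = 814·5584 − 1725·2635
1 = −1725·19387 + 5989·5584
1 = 5989·44358 − 13703·19387
1 = −13703·241177 + 74504·44358
So 44358·(74504) ≡ 1 (mod 241177), giving 44358⁻¹ ≡ 74504.
x ≡ 44358⁻¹·19924 ≡ 74504·19924 ≡ 214438 (mod 241177).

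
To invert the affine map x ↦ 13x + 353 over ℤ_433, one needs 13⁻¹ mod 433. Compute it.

100

Extended Euclidean algorithm:
433 = 33×13 + 4
13 = 3×4 + 1
4 = 4×1 + 0
Since gcd(13, 433) = 1, back-substitute to write 1 as a combination:
1 = 13 − 3·4
1 = −3·433 + 100·13
So 13·100 ≡ 1 (mod 433).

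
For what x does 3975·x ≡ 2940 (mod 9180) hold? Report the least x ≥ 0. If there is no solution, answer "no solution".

First find gcd(3975, 9180):
9180 = 2×3975 + 1230
3975 = 3×1230 + 285
1230 = 4×285 + 90
285 = 3×90 + 15
90 = 6×15 + 0
gcd = 15 and 15 | 2940, so solutions exist. Divide through by 15: 265x ≡ 196 (mod 612).
Now find 265⁻¹ mod 612:
612 = 2*265 + 82
265 = 3*82 + 19
82 = 4*19 + 6
19 = 3*6 + 1
6 = 6*1 + 0
Back-substitute:
1 = 19 − 3·6
1 = −3·82 + 13·19
1 = 13·265 − 42·82
1 = −42·612 + 97·265
So 265⁻¹ ≡ 97 (mod 612).
Then x ≡ 97·196 ≡ 40 (mod 612); the smallest non-negative solution is x = 40.

40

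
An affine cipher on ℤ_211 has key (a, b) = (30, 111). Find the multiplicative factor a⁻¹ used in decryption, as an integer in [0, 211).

gcd(211, 30) by repeated division:
211 = 7*30 + 1
30 = 30*1 + 0
gcd = 1, so the inverse exists. Back-substitute:
1 = 211 − 7·30
So 30·(-7) ≡ 1 (mod 211), and -7 ≡ 204 (mod 211).

204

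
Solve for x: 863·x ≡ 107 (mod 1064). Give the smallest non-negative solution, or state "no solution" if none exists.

1037

First find gcd(863, 1064):
1064 = 1×863 + 201
863 = 4×201 + 59
201 = 3×59 + 24
59 = 2×24 + 11
24 = 2×11 + 2
11 = 5×2 + 1
2 = 2×1 + 0
gcd = 1, so a unique solution mod 1064 exists.
Back-substitute for the Bézout coefficients:
1 = 11 − 5·2
1 = −5·24 + 11·11
1 = 11·59 − 27·24
1 = −27·201 + 92·59
1 = 92·863 − 395·201
1 = −395·1064 + 487·863
So 863·(487) ≡ 1 (mod 1064), giving 863⁻¹ ≡ 487.
x ≡ 863⁻¹·107 ≡ 487·107 ≡ 1037 (mod 1064).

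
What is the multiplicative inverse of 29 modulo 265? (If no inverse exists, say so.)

64

Apply the Euclidean algorithm to 265 and 29:
265 = 9·29 + 4
29 = 7·4 + 1
4 = 4·1 + 0
The gcd is 1. Working backward:
1 = 29 − 7·4
1 = −7·265 + 64·29
So 29·64 ≡ 1 (mod 265).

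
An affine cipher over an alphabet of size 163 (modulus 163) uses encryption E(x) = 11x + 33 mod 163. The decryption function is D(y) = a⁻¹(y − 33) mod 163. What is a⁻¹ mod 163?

89

Extended Euclidean algorithm:
163 = 14×11 + 9
11 = 1×9 + 2
9 = 4×2 + 1
2 = 2×1 + 0
Since gcd(11, 163) = 1, back-substitute to write 1 as a combination:
1 = 9 − 4·2
1 = −4·11 + 5·9
1 = 5·163 − 74·11
Thus 11·(-74) ≡ 1 (mod 163); reducing, -74 mod 163 = 89.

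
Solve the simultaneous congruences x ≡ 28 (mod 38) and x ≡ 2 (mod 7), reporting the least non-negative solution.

142

Write x = 28 + 38·k. Then 38·k ≡ 2 − 28 ≡ 2 (mod 7).
Need 38⁻¹ mod 7. Extended Euclid on (7, 3):
7 = 2*3 + 1
3 = 3*1 + 0
Back-substitute:
1 = 7 − 2·3
38⁻¹ ≡ 5 (mod 7), so k ≡ 5·2 ≡ 3 (mod 7).
x = 28 + 38·3 = 142.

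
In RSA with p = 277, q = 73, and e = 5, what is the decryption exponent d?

φ(n) = (p−1)(q−1) = 276·72 = 19872.
Need d with 5·d ≡ 1 (mod 19872). Apply the extended Euclidean algorithm:
19872 = 3974·5 + 2
5 = 2·2 + 1
2 = 2·1 + 0
Back-substitute:
1 = 5 − 2·2
1 = −2·19872 + 7949·5
So 5·7949 ≡ 1 (mod 19872), hence d = 7949.

7949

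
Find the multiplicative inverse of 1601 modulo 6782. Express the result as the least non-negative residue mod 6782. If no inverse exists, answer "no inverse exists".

305

Extended Euclidean algorithm:
6782 = 4·1601 + 378
1601 = 4·378 + 89
378 = 4·89 + 22
89 = 4·22 + 1
22 = 22·1 + 0
The gcd is 1. Working backward:
1 = 89 − 4·22
1 = −4·378 + 17·89
1 = 17·1601 − 72·378
1 = −72·6782 + 305·1601
So 1601·305 ≡ 1 (mod 6782).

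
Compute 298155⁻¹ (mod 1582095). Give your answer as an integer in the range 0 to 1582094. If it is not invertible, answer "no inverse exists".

Euclidean algorithm on 1582095, 298155:
1582095 = 5*298155 + 91320
298155 = 3*91320 + 24195
91320 = 3*24195 + 18735
24195 = 1*18735 + 5460
18735 = 3*5460 + 2355
5460 = 2*2355 + 750
2355 = 3*750 + 105
750 = 7*105 + 15
105 = 7*15 + 0
Since gcd = 15 > 1, 298155 is not a unit mod 1582095.

no inverse exists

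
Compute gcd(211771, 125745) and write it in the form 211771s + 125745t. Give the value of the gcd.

1

Repeated division:
211771 = 1·125745 + 86026
125745 = 1·86026 + 39719
86026 = 2·39719 + 6588
39719 = 6·6588 + 191
6588 = 34·191 + 94
191 = 2·94 + 3
94 = 31·3 + 1
3 = 3·1 + 0
gcd(211771, 125745) = 1.
Back-substituting:
1 = 94 − 31·3
1 = −31·191 + 63·94
1 = 63·6588 − 2173·191
1 = −2173·39719 + 13101·6588
1 = 13101·86026 − 28375·39719
1 = −28375·125745 + 41476·86026
1 = 41476·211771 − 69851·125745
So 1 = (41476)·211771 + (-69851)·125745.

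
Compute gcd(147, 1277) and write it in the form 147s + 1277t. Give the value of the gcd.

Repeated division:
1277 = 8*147 + 101
147 = 1*101 + 46
101 = 2*46 + 9
46 = 5*9 + 1
9 = 9*1 + 0
gcd(147, 1277) = 1.
Express as a combination:
1 = 46 − 5·9
1 = −5·101 + 11·46
1 = 11·147 − 16·101
1 = −16·1277 + 139·147
So 1 = (-16)·1277 + (139)·147.

1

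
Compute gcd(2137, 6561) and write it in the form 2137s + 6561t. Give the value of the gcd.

Euclidean algorithm:
6561 = 3×2137 + 150
2137 = 14×150 + 37
150 = 4×37 + 2
37 = 18×2 + 1
2 = 2×1 + 0
gcd(2137, 6561) = 1.
Back-substituting:
1 = 37 − 18·2
1 = −18·150 + 73·37
1 = 73·2137 − 1040·150
1 = −1040·6561 + 3193·2137
So 1 = (-1040)·6561 + (3193)·2137.

1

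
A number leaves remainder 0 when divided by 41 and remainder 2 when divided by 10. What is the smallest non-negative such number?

82

Write x = 0 + 41·k. Then 41·k ≡ 2 − 0 ≡ 2 (mod 10).
Need 41⁻¹ mod 10. Extended Euclid on (10, 1):
10 = 10*1 + 0
41⁻¹ ≡ 1 (mod 10), so k ≡ 1·2 ≡ 2 (mod 10).
x = 0 + 41·2 = 82.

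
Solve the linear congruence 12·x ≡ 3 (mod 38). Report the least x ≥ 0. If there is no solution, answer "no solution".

no solution

gcd(12, 38):
38 = 3*12 + 2
12 = 6*2 + 0
gcd = 2, but 2 ∤ 3, so the congruence has no solution.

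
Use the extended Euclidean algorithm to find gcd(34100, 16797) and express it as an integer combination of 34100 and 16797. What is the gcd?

Apply Euclid's algorithm to 34100 and 16797:
34100 = 2×16797 + 506
16797 = 33×506 + 99
506 = 5×99 + 11
99 = 9×11 + 0
gcd(34100, 16797) = 11.
Working backward:
11 = 506 − 5·99
11 = −5·16797 + 166·506
11 = 166·34100 − 337·16797
So 11 = (166)·34100 + (-337)·16797.

11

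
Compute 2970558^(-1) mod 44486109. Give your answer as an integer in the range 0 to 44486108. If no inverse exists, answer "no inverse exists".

no inverse exists

Euclidean algorithm on 44486109, 2970558:
44486109 = 14·2970558 + 2898297
2970558 = 1·2898297 + 72261
2898297 = 40·72261 + 7857
72261 = 9·7857 + 1548
7857 = 5·1548 + 117
1548 = 13·117 + 27
117 = 4·27 + 9
27 = 3·9 + 0
The gcd is 9, not 1, hence no inverse exists.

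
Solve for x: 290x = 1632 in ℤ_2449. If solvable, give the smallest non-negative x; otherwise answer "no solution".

867

First find gcd(290, 2449):
2449 = 8*290 + 129
290 = 2*129 + 32
129 = 4*32 + 1
32 = 32*1 + 0
gcd = 1, so a unique solution mod 2449 exists.
Back-substitute for the Bézout coefficients:
1 = 129 − 4·32
1 = −4·290 + 9·129
1 = 9·2449 − 76·290
So 290·(-76) ≡ 1 (mod 2449), giving 290⁻¹ ≡ 2373.
x ≡ 290⁻¹·1632 ≡ 2373·1632 ≡ 867 (mod 2449).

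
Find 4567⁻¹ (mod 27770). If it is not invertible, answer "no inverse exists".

Apply the Euclidean algorithm to 27770 and 4567:
27770 = 6*4567 + 368
4567 = 12*368 + 151
368 = 2*151 + 66
151 = 2*66 + 19
66 = 3*19 + 9
19 = 2*9 + 1
9 = 9*1 + 0
The gcd is 1. Working backward:
1 = 19 − 2·9
1 = −2·66 + 7·19
1 = 7·151 − 16·66
1 = −16·368 + 39·151
1 = 39·4567 − 484·368
1 = −484·27770 + 2943·4567
So 4567·2943 ≡ 1 (mod 27770).

2943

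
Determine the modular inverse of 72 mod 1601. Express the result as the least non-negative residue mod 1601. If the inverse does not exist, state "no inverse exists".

1223

gcd(1601, 72) by repeated division:
1601 = 22·72 + 17
72 = 4·17 + 4
17 = 4·4 + 1
4 = 4·1 + 0
The gcd is 1. Working backward:
1 = 17 − 4·4
1 = −4·72 + 17·17
1 = 17·1601 − 378·72
Thus 72·(-378) ≡ 1 (mod 1601); reducing, -378 mod 1601 = 1223.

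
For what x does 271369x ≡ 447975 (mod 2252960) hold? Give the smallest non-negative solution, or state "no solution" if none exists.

First find gcd(271369, 2252960):
2252960 = 8*271369 + 82008
271369 = 3*82008 + 25345
82008 = 3*25345 + 5973
25345 = 4*5973 + 1453
5973 = 4*1453 + 161
1453 = 9*161 + 4
161 = 40*4 + 1
4 = 4*1 + 0
gcd = 1, so a unique solution mod 2252960 exists.
Back-substitute for the Bézout coefficients:
1 = 161 − 40·4
1 = −40·1453 + 361·161
1 = 361·5973 − 1484·1453
1 = −1484·25345 + 6297·5973
1 = 6297·82008 − 20375·25345
1 = −20375·271369 + 67422·82008
1 = 67422·2252960 − 559751·271369
So 271369·(-559751) ≡ 1 (mod 2252960), giving 271369⁻¹ ≡ 1693209.
x ≡ 271369⁻¹·447975 ≡ 1693209·447975 ≡ 2246735 (mod 2252960).

2246735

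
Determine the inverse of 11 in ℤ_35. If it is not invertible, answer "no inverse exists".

Extended Euclidean algorithm:
35 = 3·11 + 2
11 = 5·2 + 1
2 = 2·1 + 0
gcd = 1, so the inverse exists. Back-substitute:
1 = 11 − 5·2
1 = −5·35 + 16·11
So 11·16 ≡ 1 (mod 35).

16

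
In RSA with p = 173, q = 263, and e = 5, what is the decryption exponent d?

9013

φ(n) = (p−1)(q−1) = 172·262 = 45064.
Need d with 5·d ≡ 1 (mod 45064). Apply the extended Euclidean algorithm:
45064 = 9012×5 + 4
5 = 1×4 + 1
4 = 4×1 + 0
Back-substitute:
1 = 5 − 4
1 = −45064 + 9013·5
So 5·9013 ≡ 1 (mod 45064), hence d = 9013.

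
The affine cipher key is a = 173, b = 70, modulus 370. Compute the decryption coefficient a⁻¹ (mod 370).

77

Apply the Euclidean algorithm to 370 and 173:
370 = 2*173 + 24
173 = 7*24 + 5
24 = 4*5 + 4
5 = 1*4 + 1
4 = 4*1 + 0
The gcd is 1. Working backward:
1 = 5 − 4
1 = −24 + 5·5
1 = 5·173 − 36·24
1 = −36·370 + 77·173
So 173·77 ≡ 1 (mod 370).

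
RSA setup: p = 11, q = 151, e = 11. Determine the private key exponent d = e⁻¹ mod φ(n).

φ(n) = (p−1)(q−1) = 10·150 = 1500.
Need d with 11·d ≡ 1 (mod 1500). Apply the extended Euclidean algorithm:
1500 = 136·11 + 4
11 = 2·4 + 3
4 = 1·3 + 1
3 = 3·1 + 0
Back-substitute:
1 = 4 − 3
1 = −11 + 3·4
1 = 3·1500 − 409·11
So 11·(-409) ≡ 1 (mod 1500), hence d ≡ -409 ≡ 1091 (mod 1500).

1091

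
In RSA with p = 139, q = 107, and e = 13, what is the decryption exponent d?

φ(n) = (p−1)(q−1) = 138·106 = 14628.
Need d with 13·d ≡ 1 (mod 14628). Apply the extended Euclidean algorithm:
14628 = 1125*13 + 3
13 = 4*3 + 1
3 = 3*1 + 0
Back-substitute:
1 = 13 − 4·3
1 = −4·14628 + 4501·13
So 13·4501 ≡ 1 (mod 14628), hence d = 4501.

4501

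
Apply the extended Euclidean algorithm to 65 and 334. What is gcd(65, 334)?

1

Apply Euclid's algorithm to 334 and 65:
334 = 5×65 + 9
65 = 7×9 + 2
9 = 4×2 + 1
2 = 2×1 + 0
gcd(65, 334) = 1.
Express as a combination:
1 = 9 − 4·2
1 = −4·65 + 29·9
1 = 29·334 − 149·65
So 1 = (29)·334 + (-149)·65.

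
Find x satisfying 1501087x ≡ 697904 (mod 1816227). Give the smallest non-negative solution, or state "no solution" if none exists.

gcd(1501087, 1816227):
1816227 = 1*1501087 + 315140
1501087 = 4*315140 + 240527
315140 = 1*240527 + 74613
240527 = 3*74613 + 16688
74613 = 4*16688 + 7861
16688 = 2*7861 + 966
7861 = 8*966 + 133
966 = 7*133 + 35
133 = 3*35 + 28
35 = 1*28 + 7
28 = 4*7 + 0
gcd = 7, but 7 ∤ 697904, so the congruence has no solution.

no solution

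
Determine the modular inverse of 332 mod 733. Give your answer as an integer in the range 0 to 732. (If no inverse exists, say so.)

563

gcd(733, 332) by repeated division:
733 = 2×332 + 69
332 = 4×69 + 56
69 = 1×56 + 13
56 = 4×13 + 4
13 = 3×4 + 1
4 = 4×1 + 0
gcd = 1, so the inverse exists. Back-substitute:
1 = 13 − 3·4
1 = −3·56 + 13·13
1 = 13·69 − 16·56
1 = −16·332 + 77·69
1 = 77·733 − 170·332
Hence 332⁻¹ ≡ -170 ≡ 563 (mod 733).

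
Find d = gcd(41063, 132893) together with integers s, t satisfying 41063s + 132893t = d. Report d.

Repeated division:
132893 = 3×41063 + 9704
41063 = 4×9704 + 2247
9704 = 4×2247 + 716
2247 = 3×716 + 99
716 = 7×99 + 23
99 = 4×23 + 7
23 = 3×7 + 2
7 = 3×2 + 1
2 = 2×1 + 0
gcd(41063, 132893) = 1.
Working backward:
1 = 7 − 3·2
1 = −3·23 + 10·7
1 = 10·99 − 43·23
1 = −43·716 + 311·99
1 = 311·2247 − 976·716
1 = −976·9704 + 4215·2247
1 = 4215·41063 − 17836·9704
1 = −17836·132893 + 57723·41063
So 1 = (-17836)·132893 + (57723)·41063.

1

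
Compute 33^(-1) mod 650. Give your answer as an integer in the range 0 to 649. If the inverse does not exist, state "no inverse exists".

Run Euclid on (650, 33):
650 = 19×33 + 23
33 = 1×23 + 10
23 = 2×10 + 3
10 = 3×3 + 1
3 = 3×1 + 0
gcd = 1, so the inverse exists. Back-substitute:
1 = 10 − 3·3
1 = −3·23 + 7·10
1 = 7·33 − 10·23
1 = −10·650 + 197·33
So 33·197 ≡ 1 (mod 650).

197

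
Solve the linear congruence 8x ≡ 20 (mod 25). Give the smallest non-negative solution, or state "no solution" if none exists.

15

First find gcd(8, 25):
25 = 3·8 + 1
8 = 8·1 + 0
gcd = 1, so a unique solution mod 25 exists.
Back-substitute for the Bézout coefficients:
1 = 25 − 3·8
So 8·(-3) ≡ 1 (mod 25), giving 8⁻¹ ≡ 22.
x ≡ 8⁻¹·20 ≡ 22·20 ≡ 15 (mod 25).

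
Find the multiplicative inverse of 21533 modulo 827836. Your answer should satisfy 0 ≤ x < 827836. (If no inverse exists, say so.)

335817

Extended Euclidean algorithm:
827836 = 38·21533 + 9582
21533 = 2·9582 + 2369
9582 = 4·2369 + 106
2369 = 22·106 + 37
106 = 2·37 + 32
37 = 1·32 + 5
32 = 6·5 + 2
5 = 2·2 + 1
2 = 2·1 + 0
Since gcd(21533, 827836) = 1, back-substitute to write 1 as a combination:
1 = 5 − 2·2
1 = −2·32 + 13·5
1 = 13·37 − 15·32
1 = −15·106 + 43·37
1 = 43·2369 − 961·106
1 = −961·9582 + 3887·2369
1 = 3887·21533 − 8735·9582
1 = −8735·827836 + 335817·21533
So 21533·335817 ≡ 1 (mod 827836).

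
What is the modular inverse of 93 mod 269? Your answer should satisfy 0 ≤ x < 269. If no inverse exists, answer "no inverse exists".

gcd(269, 93) by repeated division:
269 = 2*93 + 83
93 = 1*83 + 10
83 = 8*10 + 3
10 = 3*3 + 1
3 = 3*1 + 0
Since gcd(93, 269) = 1, back-substitute to write 1 as a combination:
1 = 10 − 3·3
1 = −3·83 + 25·10
1 = 25·93 − 28·83
1 = −28·269 + 81·93
So 93·81 ≡ 1 (mod 269).

81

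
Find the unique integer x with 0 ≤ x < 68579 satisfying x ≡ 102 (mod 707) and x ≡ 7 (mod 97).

Write x = 102 + 707·k. Then 707·k ≡ 7 − 102 ≡ 2 (mod 97).
Need 707⁻¹ mod 97. Extended Euclid on (97, 28):
97 = 3×28 + 13
28 = 2×13 + 2
13 = 6×2 + 1
2 = 2×1 + 0
Back-substitute:
1 = 13 − 6·2
1 = −6·28 + 13·13
1 = 13·97 − 45·28
707⁻¹ ≡ 52 (mod 97), so k ≡ 52·2 ≡ 7 (mod 97).
x = 102 + 707·7 = 5051.

5051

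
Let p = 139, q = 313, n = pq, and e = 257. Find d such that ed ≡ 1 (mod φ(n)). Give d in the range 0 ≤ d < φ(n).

φ(n) = (p−1)(q−1) = 138·312 = 43056.
Need d with 257·d ≡ 1 (mod 43056). Apply the extended Euclidean algorithm:
43056 = 167×257 + 137
257 = 1×137 + 120
137 = 1×120 + 17
120 = 7×17 + 1
17 = 17×1 + 0
Back-substitute:
1 = 120 − 7·17
1 = −7·137 + 8·120
1 = 8·257 − 15·137
1 = −15·43056 + 2513·257
So 257·2513 ≡ 1 (mod 43056), hence d = 2513.

2513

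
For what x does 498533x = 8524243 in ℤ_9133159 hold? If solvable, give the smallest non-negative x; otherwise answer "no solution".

5678

First find gcd(498533, 9133159):
9133159 = 18×498533 + 159565
498533 = 3×159565 + 19838
159565 = 8×19838 + 861
19838 = 23×861 + 35
861 = 24×35 + 21
35 = 1×21 + 14
21 = 1×14 + 7
14 = 2×7 + 0
gcd = 7 and 7 | 8524243, so solutions exist. Divide through by 7: 71219x ≡ 1217749 (mod 1304737).
Now find 71219⁻¹ mod 1304737:
1304737 = 18×71219 + 22795
71219 = 3×22795 + 2834
22795 = 8×2834 + 123
2834 = 23×123 + 5
123 = 24×5 + 3
5 = 1×3 + 2
3 = 1×2 + 1
2 = 2×1 + 0
Back-substitute:
1 = 3 − 2
1 = −5 + 2·3
1 = 2·123 − 49·5
1 = −49·2834 + 1129·123
1 = 1129·22795 − 9081·2834
1 = −9081·71219 + 28372·22795
1 = 28372·1304737 − 519777·71219
So 71219·(-519777) ≡ 1 (mod 1304737), i.e. 71219⁻¹ ≡ 784960.
Then x ≡ 784960·1217749 ≡ 5678 (mod 1304737); the smallest non-negative solution is x = 5678.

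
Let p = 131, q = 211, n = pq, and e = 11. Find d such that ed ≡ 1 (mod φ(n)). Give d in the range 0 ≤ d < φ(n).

φ(n) = (p−1)(q−1) = 130·210 = 27300.
Need d with 11·d ≡ 1 (mod 27300). Apply the extended Euclidean algorithm:
27300 = 2481×11 + 9
11 = 1×9 + 2
9 = 4×2 + 1
2 = 2×1 + 0
Back-substitute:
1 = 9 − 4·2
1 = −4·11 + 5·9
1 = 5·27300 − 12409·11
So 11·(-12409) ≡ 1 (mod 27300), hence d ≡ -12409 ≡ 14891 (mod 27300).

14891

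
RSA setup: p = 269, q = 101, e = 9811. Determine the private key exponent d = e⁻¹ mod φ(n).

10891

φ(n) = (p−1)(q−1) = 268·100 = 26800.
Need d with 9811·d ≡ 1 (mod 26800). Apply the extended Euclidean algorithm:
26800 = 2*9811 + 7178
9811 = 1*7178 + 2633
7178 = 2*2633 + 1912
2633 = 1*1912 + 721
1912 = 2*721 + 470
721 = 1*470 + 251
470 = 1*251 + 219
251 = 1*219 + 32
219 = 6*32 + 27
32 = 1*27 + 5
27 = 5*5 + 2
5 = 2*2 + 1
2 = 2*1 + 0
Back-substitute:
1 = 5 − 2·2
1 = −2·27 + 11·5
1 = 11·32 − 13·27
1 = −13·219 + 89·32
1 = 89·251 − 102·219
1 = −102·470 + 191·251
1 = 191·721 − 293·470
1 = −293·1912 + 777·721
1 = 777·2633 − 1070·1912
1 = −1070·7178 + 2917·2633
1 = 2917·9811 − 3987·7178
1 = −3987·26800 + 10891·9811
So 9811·10891 ≡ 1 (mod 26800), hence d = 10891.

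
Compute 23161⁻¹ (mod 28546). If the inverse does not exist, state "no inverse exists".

gcd(28546, 23161) by repeated division:
28546 = 1·23161 + 5385
23161 = 4·5385 + 1621
5385 = 3·1621 + 522
1621 = 3·522 + 55
522 = 9·55 + 27
55 = 2·27 + 1
27 = 27·1 + 0
The gcd is 1. Working backward:
1 = 55 − 2·27
1 = −2·522 + 19·55
1 = 19·1621 − 59·522
1 = −59·5385 + 196·1621
1 = 196·23161 − 843·5385
1 = −843·28546 + 1039·23161
So 23161·1039 ≡ 1 (mod 28546).

1039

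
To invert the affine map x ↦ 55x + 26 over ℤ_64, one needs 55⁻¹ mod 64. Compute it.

Run Euclid on (64, 55):
64 = 1×55 + 9
55 = 6×9 + 1
9 = 9×1 + 0
Since gcd(55, 64) = 1, back-substitute to write 1 as a combination:
1 = 55 − 6·9
1 = −6·64 + 7·55
So 55·7 ≡ 1 (mod 64).

7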